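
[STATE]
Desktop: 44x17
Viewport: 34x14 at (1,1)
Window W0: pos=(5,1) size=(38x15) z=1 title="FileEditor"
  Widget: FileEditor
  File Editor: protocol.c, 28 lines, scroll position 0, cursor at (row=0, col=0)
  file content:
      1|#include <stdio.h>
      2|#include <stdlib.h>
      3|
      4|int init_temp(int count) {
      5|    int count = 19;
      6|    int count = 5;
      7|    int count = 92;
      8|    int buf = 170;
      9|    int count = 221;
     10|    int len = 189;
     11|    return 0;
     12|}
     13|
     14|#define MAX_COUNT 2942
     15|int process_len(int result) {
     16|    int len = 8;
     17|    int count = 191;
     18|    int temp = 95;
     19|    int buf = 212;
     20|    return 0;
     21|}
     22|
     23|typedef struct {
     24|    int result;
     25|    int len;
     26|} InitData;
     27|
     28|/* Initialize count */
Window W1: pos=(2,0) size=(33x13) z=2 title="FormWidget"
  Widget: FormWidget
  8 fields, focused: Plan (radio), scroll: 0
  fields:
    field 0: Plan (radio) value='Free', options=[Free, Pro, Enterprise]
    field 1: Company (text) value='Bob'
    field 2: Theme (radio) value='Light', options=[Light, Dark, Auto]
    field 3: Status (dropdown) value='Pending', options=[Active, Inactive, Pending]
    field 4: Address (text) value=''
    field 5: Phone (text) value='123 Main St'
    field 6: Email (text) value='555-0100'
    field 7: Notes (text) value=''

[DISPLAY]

 ┃ FormWidget                    ┃
 ┠───────────────────────────────┨
 ┃> Plan:       (●) Free  ( ) Pro┃
 ┃  Company:    [Bob            ]┃
 ┃  Theme:      (●) Light  ( ) Da┃
 ┃  Status:     [Pending       ▼]┃
 ┃  Address:    [               ]┃
 ┃  Phone:      [123 Main St    ]┃
 ┃  Email:      [555-0100       ]┃
 ┃  Notes:      [               ]┃
 ┃                               ┃
 ┗━━━━━━━━━━━━━━━━━━━━━━━━━━━━━━━┛
    ┃    int len = 189;           
    ┃    return 0;                


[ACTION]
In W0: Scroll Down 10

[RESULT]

 ┃ FormWidget                    ┃
 ┠───────────────────────────────┨
 ┃> Plan:       (●) Free  ( ) Pro┃
 ┃  Company:    [Bob            ]┃
 ┃  Theme:      (●) Light  ( ) Da┃
 ┃  Status:     [Pending       ▼]┃
 ┃  Address:    [               ]┃
 ┃  Phone:      [123 Main St    ]┃
 ┃  Email:      [555-0100       ]┃
 ┃  Notes:      [               ]┃
 ┃                               ┃
 ┗━━━━━━━━━━━━━━━━━━━━━━━━━━━━━━━┛
    ┃    return 0;                
    ┃}                            


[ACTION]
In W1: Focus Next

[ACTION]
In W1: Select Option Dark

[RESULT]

 ┃ FormWidget                    ┃
 ┠───────────────────────────────┨
 ┃  Plan:       (●) Free  ( ) Pro┃
 ┃> Company:    [Bob            ]┃
 ┃  Theme:      (●) Light  ( ) Da┃
 ┃  Status:     [Pending       ▼]┃
 ┃  Address:    [               ]┃
 ┃  Phone:      [123 Main St    ]┃
 ┃  Email:      [555-0100       ]┃
 ┃  Notes:      [               ]┃
 ┃                               ┃
 ┗━━━━━━━━━━━━━━━━━━━━━━━━━━━━━━━┛
    ┃    return 0;                
    ┃}                            


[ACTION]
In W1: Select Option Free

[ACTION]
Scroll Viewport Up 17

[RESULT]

 ┏━━━━━━━━━━━━━━━━━━━━━━━━━━━━━━━┓
 ┃ FormWidget                    ┃
 ┠───────────────────────────────┨
 ┃  Plan:       (●) Free  ( ) Pro┃
 ┃> Company:    [Bob            ]┃
 ┃  Theme:      (●) Light  ( ) Da┃
 ┃  Status:     [Pending       ▼]┃
 ┃  Address:    [               ]┃
 ┃  Phone:      [123 Main St    ]┃
 ┃  Email:      [555-0100       ]┃
 ┃  Notes:      [               ]┃
 ┃                               ┃
 ┗━━━━━━━━━━━━━━━━━━━━━━━━━━━━━━━┛
    ┃    return 0;                


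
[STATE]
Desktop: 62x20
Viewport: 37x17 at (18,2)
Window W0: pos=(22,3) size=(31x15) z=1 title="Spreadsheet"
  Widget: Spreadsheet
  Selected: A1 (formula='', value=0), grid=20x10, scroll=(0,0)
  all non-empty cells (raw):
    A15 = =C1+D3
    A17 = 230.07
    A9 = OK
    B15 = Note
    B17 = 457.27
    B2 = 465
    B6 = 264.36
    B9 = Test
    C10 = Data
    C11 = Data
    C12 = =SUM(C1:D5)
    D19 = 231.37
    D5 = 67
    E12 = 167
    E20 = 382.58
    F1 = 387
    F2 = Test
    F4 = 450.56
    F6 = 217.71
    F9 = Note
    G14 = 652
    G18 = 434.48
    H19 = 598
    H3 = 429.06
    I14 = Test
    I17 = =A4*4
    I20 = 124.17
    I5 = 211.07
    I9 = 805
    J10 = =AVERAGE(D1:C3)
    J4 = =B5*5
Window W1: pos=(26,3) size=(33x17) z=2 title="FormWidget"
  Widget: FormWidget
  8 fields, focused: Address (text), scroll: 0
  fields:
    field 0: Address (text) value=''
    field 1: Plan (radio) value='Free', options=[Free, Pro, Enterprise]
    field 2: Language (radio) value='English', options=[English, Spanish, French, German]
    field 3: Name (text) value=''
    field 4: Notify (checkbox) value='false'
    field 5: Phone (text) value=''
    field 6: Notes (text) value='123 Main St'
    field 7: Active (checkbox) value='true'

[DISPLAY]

                                     
    ┏━━━┏━━━━━━━━━━━━━━━━━━━━━━━━━━━━
    ┃ Sp┃ FormWidget                 
    ┠───┠────────────────────────────
    ┃A1:┃> Address:    [             
    ┃   ┃  Plan:       (●) Free  ( ) 
    ┃---┃  Language:   (●) English  (
    ┃  1┃  Name:       [             
    ┃  2┃  Notify:     [ ]           
    ┃  3┃  Phone:      [             
    ┃  4┃  Notes:      [123 Main St  
    ┃  5┃  Active:     [x]           
    ┃  6┃                            
    ┃  7┃                            
    ┃  8┃                            
    ┗━━━┃                            
        ┃                            


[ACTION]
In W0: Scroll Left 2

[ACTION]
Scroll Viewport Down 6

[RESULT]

    ┏━━━┏━━━━━━━━━━━━━━━━━━━━━━━━━━━━
    ┃ Sp┃ FormWidget                 
    ┠───┠────────────────────────────
    ┃A1:┃> Address:    [             
    ┃   ┃  Plan:       (●) Free  ( ) 
    ┃---┃  Language:   (●) English  (
    ┃  1┃  Name:       [             
    ┃  2┃  Notify:     [ ]           
    ┃  3┃  Phone:      [             
    ┃  4┃  Notes:      [123 Main St  
    ┃  5┃  Active:     [x]           
    ┃  6┃                            
    ┃  7┃                            
    ┃  8┃                            
    ┗━━━┃                            
        ┃                            
        ┗━━━━━━━━━━━━━━━━━━━━━━━━━━━━


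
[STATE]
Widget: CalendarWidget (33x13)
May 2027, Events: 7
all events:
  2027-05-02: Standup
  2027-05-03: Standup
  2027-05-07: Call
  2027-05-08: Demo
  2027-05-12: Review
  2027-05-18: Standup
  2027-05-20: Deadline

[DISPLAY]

             May 2027            
Mo Tu We Th Fr Sa Su             
                1  2*            
 3*  4  5  6  7*  8*  9          
10 11 12* 13 14 15 16            
17 18* 19 20* 21 22 23           
24 25 26 27 28 29 30             
31                               
                                 
                                 
                                 
                                 
                                 


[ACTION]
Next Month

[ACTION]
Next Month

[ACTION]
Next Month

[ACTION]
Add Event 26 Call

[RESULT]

           August 2027           
Mo Tu We Th Fr Sa Su             
                   1             
 2  3  4  5  6  7  8             
 9 10 11 12 13 14 15             
16 17 18 19 20 21 22             
23 24 25 26* 27 28 29            
30 31                            
                                 
                                 
                                 
                                 
                                 


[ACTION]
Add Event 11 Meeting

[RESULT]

           August 2027           
Mo Tu We Th Fr Sa Su             
                   1             
 2  3  4  5  6  7  8             
 9 10 11* 12 13 14 15            
16 17 18 19 20 21 22             
23 24 25 26* 27 28 29            
30 31                            
                                 
                                 
                                 
                                 
                                 


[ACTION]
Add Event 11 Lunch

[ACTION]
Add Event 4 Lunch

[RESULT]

           August 2027           
Mo Tu We Th Fr Sa Su             
                   1             
 2  3  4*  5  6  7  8            
 9 10 11* 12 13 14 15            
16 17 18 19 20 21 22             
23 24 25 26* 27 28 29            
30 31                            
                                 
                                 
                                 
                                 
                                 


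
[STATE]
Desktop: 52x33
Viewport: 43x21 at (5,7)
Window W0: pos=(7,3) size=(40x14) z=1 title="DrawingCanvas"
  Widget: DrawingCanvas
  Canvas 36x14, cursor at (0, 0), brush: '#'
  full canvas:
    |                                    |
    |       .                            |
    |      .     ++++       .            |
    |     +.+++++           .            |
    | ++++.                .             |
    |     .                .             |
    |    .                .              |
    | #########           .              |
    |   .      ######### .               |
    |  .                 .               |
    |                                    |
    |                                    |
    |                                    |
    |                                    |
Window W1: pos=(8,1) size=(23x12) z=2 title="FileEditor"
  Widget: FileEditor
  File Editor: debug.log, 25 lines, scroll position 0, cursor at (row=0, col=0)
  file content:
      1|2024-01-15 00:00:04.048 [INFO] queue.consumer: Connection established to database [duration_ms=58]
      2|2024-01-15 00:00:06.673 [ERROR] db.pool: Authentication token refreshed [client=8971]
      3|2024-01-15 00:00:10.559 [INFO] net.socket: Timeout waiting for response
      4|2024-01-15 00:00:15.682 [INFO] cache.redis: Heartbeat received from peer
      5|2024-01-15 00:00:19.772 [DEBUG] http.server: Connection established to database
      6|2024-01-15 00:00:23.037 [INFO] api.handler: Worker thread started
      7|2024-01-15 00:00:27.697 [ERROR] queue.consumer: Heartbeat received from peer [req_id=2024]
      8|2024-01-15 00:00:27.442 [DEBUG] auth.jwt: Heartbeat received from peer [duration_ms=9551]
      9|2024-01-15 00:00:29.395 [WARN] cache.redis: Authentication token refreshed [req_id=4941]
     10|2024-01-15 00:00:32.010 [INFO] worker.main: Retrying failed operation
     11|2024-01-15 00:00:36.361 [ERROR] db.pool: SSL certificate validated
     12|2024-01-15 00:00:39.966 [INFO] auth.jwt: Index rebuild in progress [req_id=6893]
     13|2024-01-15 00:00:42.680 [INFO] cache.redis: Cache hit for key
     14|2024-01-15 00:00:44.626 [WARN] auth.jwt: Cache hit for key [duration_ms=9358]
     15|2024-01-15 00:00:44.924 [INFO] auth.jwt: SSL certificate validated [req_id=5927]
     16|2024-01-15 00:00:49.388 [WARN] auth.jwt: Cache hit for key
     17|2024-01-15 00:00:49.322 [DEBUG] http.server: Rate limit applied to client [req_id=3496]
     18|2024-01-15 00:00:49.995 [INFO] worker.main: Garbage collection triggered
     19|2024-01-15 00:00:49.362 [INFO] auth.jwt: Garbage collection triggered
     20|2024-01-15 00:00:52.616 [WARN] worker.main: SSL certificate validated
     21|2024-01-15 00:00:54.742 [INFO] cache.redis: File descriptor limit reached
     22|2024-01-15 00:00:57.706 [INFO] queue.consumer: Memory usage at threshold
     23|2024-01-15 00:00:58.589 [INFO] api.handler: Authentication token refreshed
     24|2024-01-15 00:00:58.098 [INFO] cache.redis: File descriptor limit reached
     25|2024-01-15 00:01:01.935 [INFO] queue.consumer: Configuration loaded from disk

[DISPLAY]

  ┃┃2024-01-15 00:00:15.░┃               ┃ 
  ┃┃2024-01-15 00:00:19.░┃.              ┃ 
  ┃┃2024-01-15 00:00:23.░┃.              ┃ 
  ┃┃2024-01-15 00:00:27.░┃               ┃ 
  ┃┃2024-01-15 00:00:27.▼┃               ┃ 
  ┃┗━━━━━━━━━━━━━━━━━━━━━┛               ┃ 
  ┃ #########           .                ┃ 
  ┃   .      ######### .                 ┃ 
  ┃  .                 .                 ┃ 
  ┗━━━━━━━━━━━━━━━━━━━━━━━━━━━━━━━━━━━━━━┛ 
                                           
                                           
                                           
                                           
                                           
                                           
                                           
                                           
                                           
                                           
                                           


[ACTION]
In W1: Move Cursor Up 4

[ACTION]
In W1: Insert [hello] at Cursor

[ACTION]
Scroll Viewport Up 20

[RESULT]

                                           
   ┏━━━━━━━━━━━━━━━━━━━━━┓                 
   ┃ FileEditor          ┃                 
  ┏┠─────────────────────┨━━━━━━━━━━━━━━━┓ 
  ┃┃hello█024-01-15 00:0▲┃               ┃ 
  ┠┃2024-01-15 00:00:06.█┃───────────────┨ 
  ┃┃2024-01-15 00:00:10.░┃               ┃ 
  ┃┃2024-01-15 00:00:15.░┃               ┃ 
  ┃┃2024-01-15 00:00:19.░┃.              ┃ 
  ┃┃2024-01-15 00:00:23.░┃.              ┃ 
  ┃┃2024-01-15 00:00:27.░┃               ┃ 
  ┃┃2024-01-15 00:00:27.▼┃               ┃ 
  ┃┗━━━━━━━━━━━━━━━━━━━━━┛               ┃ 
  ┃ #########           .                ┃ 
  ┃   .      ######### .                 ┃ 
  ┃  .                 .                 ┃ 
  ┗━━━━━━━━━━━━━━━━━━━━━━━━━━━━━━━━━━━━━━┛ 
                                           
                                           
                                           
                                           


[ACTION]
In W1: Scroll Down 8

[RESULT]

                                           
   ┏━━━━━━━━━━━━━━━━━━━━━┓                 
   ┃ FileEditor          ┃                 
  ┏┠─────────────────────┨━━━━━━━━━━━━━━━┓ 
  ┃┃2024-01-15 00:00:29.▲┃               ┃ 
  ┠┃2024-01-15 00:00:32.░┃───────────────┨ 
  ┃┃2024-01-15 00:00:36.░┃               ┃ 
  ┃┃2024-01-15 00:00:39.█┃               ┃ 
  ┃┃2024-01-15 00:00:42.░┃.              ┃ 
  ┃┃2024-01-15 00:00:44.░┃.              ┃ 
  ┃┃2024-01-15 00:00:44.░┃               ┃ 
  ┃┃2024-01-15 00:00:49.▼┃               ┃ 
  ┃┗━━━━━━━━━━━━━━━━━━━━━┛               ┃ 
  ┃ #########           .                ┃ 
  ┃   .      ######### .                 ┃ 
  ┃  .                 .                 ┃ 
  ┗━━━━━━━━━━━━━━━━━━━━━━━━━━━━━━━━━━━━━━┛ 
                                           
                                           
                                           
                                           


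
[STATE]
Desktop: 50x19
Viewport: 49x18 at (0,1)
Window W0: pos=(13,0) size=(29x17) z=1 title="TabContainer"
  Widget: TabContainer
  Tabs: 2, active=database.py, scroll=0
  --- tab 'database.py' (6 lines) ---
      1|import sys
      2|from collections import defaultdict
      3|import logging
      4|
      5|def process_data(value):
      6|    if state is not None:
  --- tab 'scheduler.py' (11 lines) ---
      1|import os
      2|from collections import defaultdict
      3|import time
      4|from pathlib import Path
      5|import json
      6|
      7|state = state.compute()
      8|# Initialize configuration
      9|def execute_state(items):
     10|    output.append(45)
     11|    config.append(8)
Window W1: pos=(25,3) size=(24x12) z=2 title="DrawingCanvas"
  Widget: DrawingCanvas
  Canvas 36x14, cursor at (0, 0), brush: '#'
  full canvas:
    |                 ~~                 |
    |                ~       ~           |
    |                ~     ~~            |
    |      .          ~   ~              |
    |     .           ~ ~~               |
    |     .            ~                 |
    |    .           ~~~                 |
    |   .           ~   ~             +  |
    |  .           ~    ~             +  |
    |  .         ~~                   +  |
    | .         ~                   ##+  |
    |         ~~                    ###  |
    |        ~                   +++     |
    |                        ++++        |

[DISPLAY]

             ┃ TabContainer              ┃       
             ┠───────────────────────────┨       
             ┃[database.p┏━━━━━━━━━━━━━━━━━━━━━━┓
             ┃───────────┃ DrawingCanvas        ┃
             ┃import sys ┠──────────────────────┨
             ┃from collec┃+                ~~   ┃
             ┃import logg┃                ~     ┃
             ┃           ┃                ~     ┃
             ┃def process┃      .          ~   ~┃
             ┃    if stat┃     .           ~ ~~ ┃
             ┃           ┃     .            ~   ┃
             ┃           ┃    .           ~~~   ┃
             ┃           ┃   .           ~   ~  ┃
             ┃           ┗━━━━━━━━━━━━━━━━━━━━━━┛
             ┃                           ┃       
             ┗━━━━━━━━━━━━━━━━━━━━━━━━━━━┛       
                                                 
                                                 


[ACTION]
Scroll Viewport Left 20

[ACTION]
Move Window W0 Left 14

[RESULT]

┃ TabContainer              ┃                    
┠───────────────────────────┨                    
┃[database.py]│ scheduler┏━━━━━━━━━━━━━━━━━━━━━━┓
┃────────────────────────┃ DrawingCanvas        ┃
┃import sys              ┠──────────────────────┨
┃from collections import ┃+                ~~   ┃
┃import logging          ┃                ~     ┃
┃                        ┃                ~     ┃
┃def process_data(value):┃      .          ~   ~┃
┃    if state is not None┃     .           ~ ~~ ┃
┃                        ┃     .            ~   ┃
┃                        ┃    .           ~~~   ┃
┃                        ┃   .           ~   ~  ┃
┃                        ┗━━━━━━━━━━━━━━━━━━━━━━┛
┃                           ┃                    
┗━━━━━━━━━━━━━━━━━━━━━━━━━━━┛                    
                                                 
                                                 


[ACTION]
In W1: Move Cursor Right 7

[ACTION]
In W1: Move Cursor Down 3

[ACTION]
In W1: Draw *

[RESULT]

┃ TabContainer              ┃                    
┠───────────────────────────┨                    
┃[database.py]│ scheduler┏━━━━━━━━━━━━━━━━━━━━━━┓
┃────────────────────────┃ DrawingCanvas        ┃
┃import sys              ┠──────────────────────┨
┃from collections import ┃                 ~~   ┃
┃import logging          ┃                ~     ┃
┃                        ┃                ~     ┃
┃def process_data(value):┃      .*         ~   ~┃
┃    if state is not None┃     .           ~ ~~ ┃
┃                        ┃     .            ~   ┃
┃                        ┃    .           ~~~   ┃
┃                        ┃   .           ~   ~  ┃
┃                        ┗━━━━━━━━━━━━━━━━━━━━━━┛
┃                           ┃                    
┗━━━━━━━━━━━━━━━━━━━━━━━━━━━┛                    
                                                 
                                                 


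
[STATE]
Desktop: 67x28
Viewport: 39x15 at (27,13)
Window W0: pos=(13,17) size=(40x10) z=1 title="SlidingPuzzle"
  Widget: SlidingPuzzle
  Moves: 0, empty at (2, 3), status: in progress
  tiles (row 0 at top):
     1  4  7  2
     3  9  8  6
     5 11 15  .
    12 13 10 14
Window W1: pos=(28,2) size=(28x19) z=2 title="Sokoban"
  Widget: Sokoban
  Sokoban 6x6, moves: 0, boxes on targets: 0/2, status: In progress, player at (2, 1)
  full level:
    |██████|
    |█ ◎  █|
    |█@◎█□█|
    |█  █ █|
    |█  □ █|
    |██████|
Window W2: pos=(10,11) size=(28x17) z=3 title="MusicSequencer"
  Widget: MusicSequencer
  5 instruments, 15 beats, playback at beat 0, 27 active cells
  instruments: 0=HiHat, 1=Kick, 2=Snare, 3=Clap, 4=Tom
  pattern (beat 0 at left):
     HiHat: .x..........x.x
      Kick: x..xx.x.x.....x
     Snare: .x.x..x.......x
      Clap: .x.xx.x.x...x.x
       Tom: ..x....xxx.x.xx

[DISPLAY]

──────────┨                 ┃          
01234     ┃                 ┃          
··█·█     ┃                 ┃          
····█     ┃                 ┃          
····█     ┃                 ┃          
··█·█     ┃                 ┃          
·█·██     ┃                 ┃          
          ┃━━━━━━━━━━━━━━━━━┛          
          ┃              ┃             
          ┃              ┃             
          ┃              ┃             
          ┃              ┃             
          ┃              ┃             
          ┃━━━━━━━━━━━━━━┛             
━━━━━━━━━━┛                            


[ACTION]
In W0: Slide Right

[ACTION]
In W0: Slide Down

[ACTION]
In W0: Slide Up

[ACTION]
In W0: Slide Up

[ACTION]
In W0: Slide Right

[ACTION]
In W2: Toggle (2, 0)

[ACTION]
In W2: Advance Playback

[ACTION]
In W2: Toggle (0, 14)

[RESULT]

──────────┨                 ┃          
01234     ┃                 ┃          
··█··     ┃                 ┃          
····█     ┃                 ┃          
····█     ┃                 ┃          
··█·█     ┃                 ┃          
·█·██     ┃                 ┃          
          ┃━━━━━━━━━━━━━━━━━┛          
          ┃              ┃             
          ┃              ┃             
          ┃              ┃             
          ┃              ┃             
          ┃              ┃             
          ┃━━━━━━━━━━━━━━┛             
━━━━━━━━━━┛                            


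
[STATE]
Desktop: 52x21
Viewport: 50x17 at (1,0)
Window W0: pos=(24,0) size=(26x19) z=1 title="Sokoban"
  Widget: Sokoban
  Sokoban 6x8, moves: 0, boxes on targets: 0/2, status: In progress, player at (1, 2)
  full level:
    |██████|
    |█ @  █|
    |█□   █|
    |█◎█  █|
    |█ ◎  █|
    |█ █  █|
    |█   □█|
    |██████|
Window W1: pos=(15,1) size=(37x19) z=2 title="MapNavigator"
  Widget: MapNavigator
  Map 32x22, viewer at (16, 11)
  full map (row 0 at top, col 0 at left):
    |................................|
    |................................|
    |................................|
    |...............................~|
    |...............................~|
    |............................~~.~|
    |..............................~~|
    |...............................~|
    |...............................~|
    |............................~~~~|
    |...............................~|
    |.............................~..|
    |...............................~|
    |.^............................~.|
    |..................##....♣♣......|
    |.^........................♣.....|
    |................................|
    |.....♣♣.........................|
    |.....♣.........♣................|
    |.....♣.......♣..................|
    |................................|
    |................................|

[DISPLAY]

                       ┏━━━━━━━━━━━━━━━━━━━━━━━━┓ 
              ┏━━━━━━━━━━━━━━━━━━━━━━━━━━━━━━━━━━━
              ┃ MapNavigator                      
              ┠───────────────────────────────────
              ┃ ...............................~  
              ┃ ............................~~.~  
              ┃ ..............................~~  
              ┃ ...............................~  
              ┃ ...............................~  
              ┃ ............................~~~~  
              ┃ ...............................~  
              ┃ ................@............~..  
              ┃ ...............................~  
              ┃ .^............................~.  
              ┃ ..................##....♣♣......  
              ┃ .^........................♣.....  
              ┃ ................................  


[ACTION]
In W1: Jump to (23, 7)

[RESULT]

                       ┏━━━━━━━━━━━━━━━━━━━━━━━━┓ 
              ┏━━━━━━━━━━━━━━━━━━━━━━━━━━━━━━━━━━━
              ┃ MapNavigator                      
              ┠───────────────────────────────────
              ┃..........................         
              ┃..........................         
              ┃..........................         
              ┃.........................~         
              ┃.........................~         
              ┃......................~~.~         
              ┃........................~~         
              ┃.................@.......~         
              ┃.........................~         
              ┃......................~~~~         
              ┃.........................~         
              ┃.......................~..         
              ┃.........................~         


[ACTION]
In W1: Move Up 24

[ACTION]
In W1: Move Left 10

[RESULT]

                       ┏━━━━━━━━━━━━━━━━━━━━━━━━┓ 
              ┏━━━━━━━━━━━━━━━━━━━━━━━━━━━━━━━━━━━
              ┃ MapNavigator                      
              ┠───────────────────────────────────
              ┃                                   
              ┃                                   
              ┃                                   
              ┃                                   
              ┃                                   
              ┃                                   
              ┃                                   
              ┃    .............@.................
              ┃    ...............................
              ┃    ...............................
              ┃    ...............................
              ┃    ...............................
              ┃    ............................~~.


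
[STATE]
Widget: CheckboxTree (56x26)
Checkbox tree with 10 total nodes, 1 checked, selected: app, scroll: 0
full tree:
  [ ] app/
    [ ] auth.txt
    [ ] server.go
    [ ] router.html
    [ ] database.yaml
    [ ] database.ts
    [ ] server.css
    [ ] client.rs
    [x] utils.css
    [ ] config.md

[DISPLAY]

>[-] app/                                               
   [ ] auth.txt                                         
   [ ] server.go                                        
   [ ] router.html                                      
   [ ] database.yaml                                    
   [ ] database.ts                                      
   [ ] server.css                                       
   [ ] client.rs                                        
   [x] utils.css                                        
   [ ] config.md                                        
                                                        
                                                        
                                                        
                                                        
                                                        
                                                        
                                                        
                                                        
                                                        
                                                        
                                                        
                                                        
                                                        
                                                        
                                                        
                                                        


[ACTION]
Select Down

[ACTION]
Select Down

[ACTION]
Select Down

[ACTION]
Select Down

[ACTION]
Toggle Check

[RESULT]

 [-] app/                                               
   [ ] auth.txt                                         
   [ ] server.go                                        
   [ ] router.html                                      
>  [x] database.yaml                                    
   [ ] database.ts                                      
   [ ] server.css                                       
   [ ] client.rs                                        
   [x] utils.css                                        
   [ ] config.md                                        
                                                        
                                                        
                                                        
                                                        
                                                        
                                                        
                                                        
                                                        
                                                        
                                                        
                                                        
                                                        
                                                        
                                                        
                                                        
                                                        


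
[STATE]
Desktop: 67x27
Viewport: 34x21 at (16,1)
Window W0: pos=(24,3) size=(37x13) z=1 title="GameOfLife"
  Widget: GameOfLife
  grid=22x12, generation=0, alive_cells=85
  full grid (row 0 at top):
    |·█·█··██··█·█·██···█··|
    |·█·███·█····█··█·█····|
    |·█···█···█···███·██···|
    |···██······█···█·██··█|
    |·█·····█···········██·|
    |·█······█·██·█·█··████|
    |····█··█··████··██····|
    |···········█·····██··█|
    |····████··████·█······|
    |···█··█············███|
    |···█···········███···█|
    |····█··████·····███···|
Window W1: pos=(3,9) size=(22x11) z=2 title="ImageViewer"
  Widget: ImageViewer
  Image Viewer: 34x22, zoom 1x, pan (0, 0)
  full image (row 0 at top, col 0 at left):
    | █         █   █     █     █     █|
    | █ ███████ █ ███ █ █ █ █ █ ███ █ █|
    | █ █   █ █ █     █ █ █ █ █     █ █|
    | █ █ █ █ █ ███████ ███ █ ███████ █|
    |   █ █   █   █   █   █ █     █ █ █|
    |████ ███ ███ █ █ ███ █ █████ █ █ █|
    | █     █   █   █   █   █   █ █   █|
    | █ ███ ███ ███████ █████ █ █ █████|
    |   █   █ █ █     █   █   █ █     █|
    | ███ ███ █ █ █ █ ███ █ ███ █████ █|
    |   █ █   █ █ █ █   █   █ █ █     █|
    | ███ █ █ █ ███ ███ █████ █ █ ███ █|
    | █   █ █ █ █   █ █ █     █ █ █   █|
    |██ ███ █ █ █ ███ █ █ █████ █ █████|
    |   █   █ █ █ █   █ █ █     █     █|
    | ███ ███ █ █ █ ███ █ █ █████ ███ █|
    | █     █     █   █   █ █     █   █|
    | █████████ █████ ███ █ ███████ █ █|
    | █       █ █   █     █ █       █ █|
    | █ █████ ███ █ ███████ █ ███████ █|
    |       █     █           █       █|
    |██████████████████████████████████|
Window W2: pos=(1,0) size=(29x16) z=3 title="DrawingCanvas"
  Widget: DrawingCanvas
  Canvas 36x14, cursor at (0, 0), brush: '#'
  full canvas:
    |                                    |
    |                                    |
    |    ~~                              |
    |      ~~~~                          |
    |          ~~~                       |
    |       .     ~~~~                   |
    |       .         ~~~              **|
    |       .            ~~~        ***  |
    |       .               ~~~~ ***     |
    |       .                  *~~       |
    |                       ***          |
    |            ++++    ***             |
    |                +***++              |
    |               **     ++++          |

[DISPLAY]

             ┃                    
─────────────┨                    
             ┃━━━━━━━━━━━━━━━━━━━━
             ┃OfLife              
             ┃────────────────────
             ┃0                   
             ┃█···█···███·██···   
~~~          ┃······█···█·██··█   
   ~~~       ┃··█···········██·   
      ~~~    ┃···█·██·█·█··████   
         ~~~~┃··█··████··██····   
            *┃······█·····██··█   
         *** ┃███··████·█······   
++    ***    ┃·█············███   
━━━━━━━━━━━━━┛━━━━━━━━━━━━━━━━━━━━
 █   █  ┃                         
 █ █ ███┃                         
   █   █┃                         
━━━━━━━━┛                         
                                  
                                  


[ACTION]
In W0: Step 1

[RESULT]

             ┃                    
─────────────┨                    
             ┃━━━━━━━━━━━━━━━━━━━━
             ┃OfLife              
             ┃────────────────────
             ┃1                   
             ┃██·····██·█······   
~~~          ┃··········█·█··█·   
   ~~~       ┃·····███·█·██····   
      ~~~    ┃··████··██·███··█   
         ~~~~┃····█···██·█····█   
            *┃··█······█··██···   
         *** ┃███··███·····██·█   
++    ***    ┃·██···██·██····██   
━━━━━━━━━━━━━┛━━━━━━━━━━━━━━━━━━━━
 █   █  ┃                         
 █ █ ███┃                         
   █   █┃                         
━━━━━━━━┛                         
                                  
                                  


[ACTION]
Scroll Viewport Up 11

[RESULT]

━━━━━━━━━━━━━┓                    
             ┃                    
─────────────┨                    
             ┃━━━━━━━━━━━━━━━━━━━━
             ┃OfLife              
             ┃────────────────────
             ┃1                   
             ┃██·····██·█······   
~~~          ┃··········█·█··█·   
   ~~~       ┃·····███·█·██····   
      ~~~    ┃··████··██·███··█   
         ~~~~┃····█···██·█····█   
            *┃··█······█··██···   
         *** ┃███··███·····██·█   
++    ***    ┃·██···██·██····██   
━━━━━━━━━━━━━┛━━━━━━━━━━━━━━━━━━━━
 █   █  ┃                         
 █ █ ███┃                         
   █   █┃                         
━━━━━━━━┛                         
                                  


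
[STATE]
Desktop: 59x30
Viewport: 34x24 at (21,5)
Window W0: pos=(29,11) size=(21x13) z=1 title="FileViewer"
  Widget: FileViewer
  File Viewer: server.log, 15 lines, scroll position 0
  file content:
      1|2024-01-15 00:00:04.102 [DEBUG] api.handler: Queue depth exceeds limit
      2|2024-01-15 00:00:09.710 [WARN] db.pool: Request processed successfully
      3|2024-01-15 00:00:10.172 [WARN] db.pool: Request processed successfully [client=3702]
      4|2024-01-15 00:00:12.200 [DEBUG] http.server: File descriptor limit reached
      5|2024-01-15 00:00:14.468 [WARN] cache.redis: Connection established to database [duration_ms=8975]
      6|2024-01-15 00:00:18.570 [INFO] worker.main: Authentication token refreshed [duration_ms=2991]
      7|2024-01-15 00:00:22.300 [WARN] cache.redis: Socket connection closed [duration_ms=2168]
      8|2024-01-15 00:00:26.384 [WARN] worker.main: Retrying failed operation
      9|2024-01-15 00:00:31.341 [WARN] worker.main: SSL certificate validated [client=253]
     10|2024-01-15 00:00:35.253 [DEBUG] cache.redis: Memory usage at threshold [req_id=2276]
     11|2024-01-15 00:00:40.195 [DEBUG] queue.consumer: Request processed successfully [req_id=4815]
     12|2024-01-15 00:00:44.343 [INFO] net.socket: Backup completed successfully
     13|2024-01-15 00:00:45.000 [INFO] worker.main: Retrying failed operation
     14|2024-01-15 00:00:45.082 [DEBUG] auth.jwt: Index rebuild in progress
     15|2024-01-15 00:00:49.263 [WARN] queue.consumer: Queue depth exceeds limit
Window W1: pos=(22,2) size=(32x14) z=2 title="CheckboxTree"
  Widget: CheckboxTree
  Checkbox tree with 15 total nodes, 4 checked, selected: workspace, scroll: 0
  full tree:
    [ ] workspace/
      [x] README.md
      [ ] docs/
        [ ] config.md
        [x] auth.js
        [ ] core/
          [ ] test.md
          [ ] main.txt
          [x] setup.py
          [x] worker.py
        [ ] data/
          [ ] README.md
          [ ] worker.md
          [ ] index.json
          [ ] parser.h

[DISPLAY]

 ┃>[-] workspace/               ┃ 
 ┃   [x] README.md              ┃ 
 ┃   [-] docs/                  ┃ 
 ┃     [ ] config.md            ┃ 
 ┃     [x] auth.js              ┃ 
 ┃     [-] core/                ┃ 
 ┃       [ ] test.md            ┃ 
 ┃       [ ] main.txt           ┃ 
 ┃       [x] setup.py           ┃ 
 ┃       [x] worker.py          ┃ 
 ┗━━━━━━━━━━━━━━━━━━━━━━━━━━━━━━┛ 
        ┃2024-01-15 00:00:1░┃     
        ┃2024-01-15 00:00:1░┃     
        ┃2024-01-15 00:00:1░┃     
        ┃2024-01-15 00:00:1░┃     
        ┃2024-01-15 00:00:2░┃     
        ┃2024-01-15 00:00:2░┃     
        ┃2024-01-15 00:00:3▼┃     
        ┗━━━━━━━━━━━━━━━━━━━┛     
                                  
                                  
                                  
                                  
                                  


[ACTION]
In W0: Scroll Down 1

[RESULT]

 ┃>[-] workspace/               ┃ 
 ┃   [x] README.md              ┃ 
 ┃   [-] docs/                  ┃ 
 ┃     [ ] config.md            ┃ 
 ┃     [x] auth.js              ┃ 
 ┃     [-] core/                ┃ 
 ┃       [ ] test.md            ┃ 
 ┃       [ ] main.txt           ┃ 
 ┃       [x] setup.py           ┃ 
 ┃       [x] worker.py          ┃ 
 ┗━━━━━━━━━━━━━━━━━━━━━━━━━━━━━━┛ 
        ┃2024-01-15 00:00:1█┃     
        ┃2024-01-15 00:00:1░┃     
        ┃2024-01-15 00:00:1░┃     
        ┃2024-01-15 00:00:2░┃     
        ┃2024-01-15 00:00:2░┃     
        ┃2024-01-15 00:00:3░┃     
        ┃2024-01-15 00:00:3▼┃     
        ┗━━━━━━━━━━━━━━━━━━━┛     
                                  
                                  
                                  
                                  
                                  


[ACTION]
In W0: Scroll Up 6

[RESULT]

 ┃>[-] workspace/               ┃ 
 ┃   [x] README.md              ┃ 
 ┃   [-] docs/                  ┃ 
 ┃     [ ] config.md            ┃ 
 ┃     [x] auth.js              ┃ 
 ┃     [-] core/                ┃ 
 ┃       [ ] test.md            ┃ 
 ┃       [ ] main.txt           ┃ 
 ┃       [x] setup.py           ┃ 
 ┃       [x] worker.py          ┃ 
 ┗━━━━━━━━━━━━━━━━━━━━━━━━━━━━━━┛ 
        ┃2024-01-15 00:00:1░┃     
        ┃2024-01-15 00:00:1░┃     
        ┃2024-01-15 00:00:1░┃     
        ┃2024-01-15 00:00:1░┃     
        ┃2024-01-15 00:00:2░┃     
        ┃2024-01-15 00:00:2░┃     
        ┃2024-01-15 00:00:3▼┃     
        ┗━━━━━━━━━━━━━━━━━━━┛     
                                  
                                  
                                  
                                  
                                  


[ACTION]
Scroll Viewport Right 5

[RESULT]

-] workspace/               ┃     
 [x] README.md              ┃     
 [-] docs/                  ┃     
   [ ] config.md            ┃     
   [x] auth.js              ┃     
   [-] core/                ┃     
     [ ] test.md            ┃     
     [ ] main.txt           ┃     
     [x] setup.py           ┃     
     [x] worker.py          ┃     
━━━━━━━━━━━━━━━━━━━━━━━━━━━━┛     
    ┃2024-01-15 00:00:1░┃         
    ┃2024-01-15 00:00:1░┃         
    ┃2024-01-15 00:00:1░┃         
    ┃2024-01-15 00:00:1░┃         
    ┃2024-01-15 00:00:2░┃         
    ┃2024-01-15 00:00:2░┃         
    ┃2024-01-15 00:00:3▼┃         
    ┗━━━━━━━━━━━━━━━━━━━┛         
                                  
                                  
                                  
                                  
                                  
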